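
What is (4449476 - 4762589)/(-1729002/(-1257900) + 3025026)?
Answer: -65644140450/634196989067 ≈ -0.10351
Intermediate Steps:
(4449476 - 4762589)/(-1729002/(-1257900) + 3025026) = -313113/(-1729002*(-1/1257900) + 3025026) = -313113/(288167/209650 + 3025026) = -313113/634196989067/209650 = -313113*209650/634196989067 = -65644140450/634196989067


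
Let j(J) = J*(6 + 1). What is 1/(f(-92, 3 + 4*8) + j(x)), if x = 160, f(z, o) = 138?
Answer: 1/1258 ≈ 0.00079491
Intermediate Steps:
j(J) = 7*J (j(J) = J*7 = 7*J)
1/(f(-92, 3 + 4*8) + j(x)) = 1/(138 + 7*160) = 1/(138 + 1120) = 1/1258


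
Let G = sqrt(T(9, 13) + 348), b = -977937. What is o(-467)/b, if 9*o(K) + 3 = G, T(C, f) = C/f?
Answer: 1/2933811 - sqrt(58929)/114418629 ≈ -1.7808e-6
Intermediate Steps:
G = sqrt(58929)/13 (G = sqrt(9/13 + 348) = sqrt(4533/13) = sqrt(58929)/13 ≈ 18.673)
o(K) = -1/3 + sqrt(58929)/117 (o(K) = -1/3 + (sqrt(58929)/13)/9 = -1/3 + sqrt(58929)/117)
o(-467)/b = (-1/3 + sqrt(58929)/117)/(-977937) = (-1/3 + sqrt(58929)/117)*(-1/977937) = 1/2933811 - sqrt(58929)/114418629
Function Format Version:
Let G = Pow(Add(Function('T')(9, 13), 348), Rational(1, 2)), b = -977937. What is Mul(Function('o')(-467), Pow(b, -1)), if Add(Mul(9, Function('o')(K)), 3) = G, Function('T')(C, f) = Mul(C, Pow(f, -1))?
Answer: Add(Rational(1, 2933811), Mul(Rational(-1, 114418629), Pow(58929, Rational(1, 2)))) ≈ -1.7808e-6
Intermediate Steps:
G = Mul(Rational(1, 13), Pow(58929, Rational(1, 2))) (G = Pow(Add(Mul(9, Pow(13, -1)), 348), Rational(1, 2)) = Pow(Add(Mul(9, Rational(1, 13)), 348), Rational(1, 2)) = Pow(Add(Rational(9, 13), 348), Rational(1, 2)) = Pow(Rational(4533, 13), Rational(1, 2)) = Mul(Rational(1, 13), Pow(58929, Rational(1, 2))) ≈ 18.673)
Function('o')(K) = Add(Rational(-1, 3), Mul(Rational(1, 117), Pow(58929, Rational(1, 2)))) (Function('o')(K) = Add(Rational(-1, 3), Mul(Rational(1, 9), Mul(Rational(1, 13), Pow(58929, Rational(1, 2))))) = Add(Rational(-1, 3), Mul(Rational(1, 117), Pow(58929, Rational(1, 2)))))
Mul(Function('o')(-467), Pow(b, -1)) = Mul(Add(Rational(-1, 3), Mul(Rational(1, 117), Pow(58929, Rational(1, 2)))), Pow(-977937, -1)) = Mul(Add(Rational(-1, 3), Mul(Rational(1, 117), Pow(58929, Rational(1, 2)))), Rational(-1, 977937)) = Add(Rational(1, 2933811), Mul(Rational(-1, 114418629), Pow(58929, Rational(1, 2))))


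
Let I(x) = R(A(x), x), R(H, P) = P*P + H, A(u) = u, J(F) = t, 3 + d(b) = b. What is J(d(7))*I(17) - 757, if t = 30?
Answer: 8423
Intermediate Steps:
d(b) = -3 + b
J(F) = 30
R(H, P) = H + P**2 (R(H, P) = P**2 + H = H + P**2)
I(x) = x + x**2
J(d(7))*I(17) - 757 = 30*(17*(1 + 17)) - 757 = 30*(17*18) - 757 = 30*306 - 757 = 9180 - 757 = 8423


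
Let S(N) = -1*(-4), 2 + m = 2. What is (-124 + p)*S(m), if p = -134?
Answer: -1032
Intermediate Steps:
m = 0 (m = -2 + 2 = 0)
S(N) = 4
(-124 + p)*S(m) = (-124 - 134)*4 = -258*4 = -1032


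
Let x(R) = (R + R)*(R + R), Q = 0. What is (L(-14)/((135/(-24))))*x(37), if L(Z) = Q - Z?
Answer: -613312/45 ≈ -13629.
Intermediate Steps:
L(Z) = -Z (L(Z) = 0 - Z = -Z)
x(R) = 4*R² (x(R) = (2*R)*(2*R) = 4*R²)
(L(-14)/((135/(-24))))*x(37) = ((-1*(-14))/((135/(-24))))*(4*37²) = (14/((135*(-1/24))))*(4*1369) = (14/(-45/8))*5476 = (14*(-8/45))*5476 = -112/45*5476 = -613312/45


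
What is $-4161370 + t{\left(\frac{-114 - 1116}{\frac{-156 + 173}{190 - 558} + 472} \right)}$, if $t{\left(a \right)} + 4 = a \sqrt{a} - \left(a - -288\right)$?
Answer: $- \frac{240930947286}{57893} - \frac{603520 i \sqrt{545930990}}{3351599449} \approx -4.1617 \cdot 10^{6} - 4.2074 i$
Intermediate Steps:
$t{\left(a \right)} = -292 + a^{\frac{3}{2}} - a$ ($t{\left(a \right)} = -4 - \left(288 + a - a \sqrt{a}\right) = -4 - \left(288 + a - a^{\frac{3}{2}}\right) = -292 + a^{\frac{3}{2}} - a$)
$-4161370 + t{\left(\frac{-114 - 1116}{\frac{-156 + 173}{190 - 558} + 472} \right)} = -4161370 - \left(292 - \frac{\left(-114 - 1116\right)^{\frac{3}{2}}}{\left(\frac{-156 + 173}{190 - 558} + 472\right)^{\frac{3}{2}}} + \frac{-114 - 1116}{\frac{-156 + 173}{190 - 558} + 472}\right) = -4161370 - \left(292 - - \frac{1230 i \sqrt{1230}}{\left(\frac{17}{-368} + 472\right)^{\frac{3}{2}}} - \frac{1230}{\frac{17}{-368} + 472}\right) = -4161370 - \left(292 - - \frac{1230 i \sqrt{1230}}{\left(17 \left(- \frac{1}{368}\right) + 472\right)^{\frac{3}{2}}} - \frac{1230}{17 \left(- \frac{1}{368}\right) + 472}\right) = -4161370 - \left(292 - - \frac{1230 i \sqrt{1230}}{\left(- \frac{17}{368} + 472\right)^{\frac{3}{2}}} - \frac{1230}{- \frac{17}{368} + 472}\right) = -4161370 - \left(292 - \frac{150880}{57893} - - \frac{603520 i \sqrt{545930990}}{3351599449}\right) = -4161370 - \left(\frac{16753876}{57893} + \frac{603520 i \sqrt{545930990}}{3351599449}\right) = - \frac{240930947286}{57893} - \frac{603520 i \sqrt{545930990}}{3351599449}$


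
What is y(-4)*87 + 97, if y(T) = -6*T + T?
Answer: 1837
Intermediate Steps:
y(T) = -5*T
y(-4)*87 + 97 = -5*(-4)*87 + 97 = 20*87 + 97 = 1740 + 97 = 1837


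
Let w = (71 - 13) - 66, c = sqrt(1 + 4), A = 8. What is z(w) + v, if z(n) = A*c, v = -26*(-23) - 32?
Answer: 566 + 8*sqrt(5) ≈ 583.89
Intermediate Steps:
c = sqrt(5) ≈ 2.2361
v = 566 (v = 598 - 32 = 566)
w = -8 (w = 58 - 66 = -8)
z(n) = 8*sqrt(5)
z(w) + v = 8*sqrt(5) + 566 = 566 + 8*sqrt(5)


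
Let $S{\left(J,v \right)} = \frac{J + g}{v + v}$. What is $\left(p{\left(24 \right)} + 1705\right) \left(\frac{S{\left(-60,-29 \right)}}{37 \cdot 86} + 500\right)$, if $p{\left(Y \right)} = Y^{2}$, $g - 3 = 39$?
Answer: $\frac{105243079529}{92278} \approx 1.1405 \cdot 10^{6}$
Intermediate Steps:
$g = 42$ ($g = 3 + 39 = 42$)
$S{\left(J,v \right)} = \frac{42 + J}{2 v}$ ($S{\left(J,v \right)} = \frac{J + 42}{v + v} = \frac{42 + J}{2 v}$)
$\left(p{\left(24 \right)} + 1705\right) \left(\frac{S{\left(-60,-29 \right)}}{37 \cdot 86} + 500\right) = \left(24^{2} + 1705\right) \left(\frac{\frac{1}{2} \frac{1}{-29} \left(42 - 60\right)}{37 \cdot 86} + 500\right) = \left(576 + 1705\right) \left(\frac{\frac{1}{2} \left(- \frac{1}{29}\right) \left(-18\right)}{3182} + 500\right) = 2281 \left(\frac{9}{29} \cdot \frac{1}{3182} + 500\right) = 2281 \left(\frac{9}{92278} + 500\right) = 2281 \cdot \frac{46139009}{92278} = \frac{105243079529}{92278}$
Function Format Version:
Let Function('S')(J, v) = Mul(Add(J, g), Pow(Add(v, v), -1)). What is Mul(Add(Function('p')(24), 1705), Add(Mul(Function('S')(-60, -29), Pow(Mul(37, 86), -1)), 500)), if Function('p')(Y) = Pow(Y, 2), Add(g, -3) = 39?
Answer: Rational(105243079529, 92278) ≈ 1.1405e+6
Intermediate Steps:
g = 42 (g = Add(3, 39) = 42)
Function('S')(J, v) = Mul(Rational(1, 2), Pow(v, -1), Add(42, J)) (Function('S')(J, v) = Mul(Add(J, 42), Pow(Add(v, v), -1)) = Mul(Add(42, J), Pow(Mul(2, v), -1)) = Mul(Add(42, J), Mul(Rational(1, 2), Pow(v, -1))) = Mul(Rational(1, 2), Pow(v, -1), Add(42, J)))
Mul(Add(Function('p')(24), 1705), Add(Mul(Function('S')(-60, -29), Pow(Mul(37, 86), -1)), 500)) = Mul(Add(Pow(24, 2), 1705), Add(Mul(Mul(Rational(1, 2), Pow(-29, -1), Add(42, -60)), Pow(Mul(37, 86), -1)), 500)) = Mul(Add(576, 1705), Add(Mul(Mul(Rational(1, 2), Rational(-1, 29), -18), Pow(3182, -1)), 500)) = Mul(2281, Add(Mul(Rational(9, 29), Rational(1, 3182)), 500)) = Mul(2281, Add(Rational(9, 92278), 500)) = Mul(2281, Rational(46139009, 92278)) = Rational(105243079529, 92278)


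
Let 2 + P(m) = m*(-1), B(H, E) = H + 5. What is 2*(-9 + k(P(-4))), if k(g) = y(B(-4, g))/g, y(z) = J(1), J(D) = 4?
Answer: -14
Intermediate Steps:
B(H, E) = 5 + H
y(z) = 4
P(m) = -2 - m (P(m) = -2 + m*(-1) = -2 - m)
k(g) = 4/g
2*(-9 + k(P(-4))) = 2*(-9 + 4/(-2 - 1*(-4))) = 2*(-9 + 4/(-2 + 4)) = 2*(-9 + 4/2) = 2*(-9 + 4*(½)) = 2*(-9 + 2) = 2*(-7) = -14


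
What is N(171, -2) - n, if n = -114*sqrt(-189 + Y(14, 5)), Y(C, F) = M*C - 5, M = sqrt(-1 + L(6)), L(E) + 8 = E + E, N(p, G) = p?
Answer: 171 + 114*sqrt(-194 + 14*sqrt(3)) ≈ 171.0 + 1485.3*I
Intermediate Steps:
L(E) = -8 + 2*E (L(E) = -8 + (E + E) = -8 + 2*E)
M = sqrt(3) (M = sqrt(-1 + (-8 + 2*6)) = sqrt(-1 + (-8 + 12)) = sqrt(-1 + 4) = sqrt(3) ≈ 1.7320)
Y(C, F) = -5 + C*sqrt(3) (Y(C, F) = sqrt(3)*C - 5 = C*sqrt(3) - 5 = -5 + C*sqrt(3))
n = -114*sqrt(-194 + 14*sqrt(3)) (n = -114*sqrt(-189 + (-5 + 14*sqrt(3))) = -114*sqrt(-194 + 14*sqrt(3)) ≈ -1485.3*I)
N(171, -2) - n = 171 - (-114)*I*sqrt(194 - 14*sqrt(3)) = 171 + 114*I*sqrt(194 - 14*sqrt(3))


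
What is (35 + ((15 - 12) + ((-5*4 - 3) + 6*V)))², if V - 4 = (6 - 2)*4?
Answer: 18225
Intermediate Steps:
V = 20 (V = 4 + (6 - 2)*4 = 4 + 4*4 = 4 + 16 = 20)
(35 + ((15 - 12) + ((-5*4 - 3) + 6*V)))² = (35 + ((15 - 12) + ((-5*4 - 3) + 6*20)))² = (35 + (3 + ((-20 - 3) + 120)))² = (35 + (3 + (-23 + 120)))² = (35 + (3 + 97))² = (35 + 100)² = 135² = 18225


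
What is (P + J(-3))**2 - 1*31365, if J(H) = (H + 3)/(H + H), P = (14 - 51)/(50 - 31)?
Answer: -11321396/361 ≈ -31361.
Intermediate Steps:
P = -37/19 ≈ -1.9474
J(H) = (3 + H)/(2*H) (J(H) = (3 + H)/((2*H)) = (3 + H)*(1/(2*H)) = (3 + H)/(2*H))
(P + J(-3))**2 - 1*31365 = (-37/19 + (1/2)*(3 - 3)/(-3))**2 - 1*31365 = (-37/19 + (1/2)*(-1/3)*0)**2 - 31365 = (-37/19 + 0)**2 - 31365 = (-37/19)**2 - 31365 = 1369/361 - 31365 = -11321396/361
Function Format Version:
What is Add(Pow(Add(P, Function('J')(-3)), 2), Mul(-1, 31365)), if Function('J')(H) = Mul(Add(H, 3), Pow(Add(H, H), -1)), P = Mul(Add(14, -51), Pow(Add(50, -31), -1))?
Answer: Rational(-11321396, 361) ≈ -31361.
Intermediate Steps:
P = Rational(-37, 19) (P = Mul(-37, Pow(19, -1)) = Mul(-37, Rational(1, 19)) = Rational(-37, 19) ≈ -1.9474)
Function('J')(H) = Mul(Rational(1, 2), Pow(H, -1), Add(3, H)) (Function('J')(H) = Mul(Add(3, H), Pow(Mul(2, H), -1)) = Mul(Add(3, H), Mul(Rational(1, 2), Pow(H, -1))) = Mul(Rational(1, 2), Pow(H, -1), Add(3, H)))
Add(Pow(Add(P, Function('J')(-3)), 2), Mul(-1, 31365)) = Add(Pow(Add(Rational(-37, 19), Mul(Rational(1, 2), Pow(-3, -1), Add(3, -3))), 2), Mul(-1, 31365)) = Add(Pow(Add(Rational(-37, 19), Mul(Rational(1, 2), Rational(-1, 3), 0)), 2), -31365) = Add(Pow(Add(Rational(-37, 19), 0), 2), -31365) = Add(Pow(Rational(-37, 19), 2), -31365) = Add(Rational(1369, 361), -31365) = Rational(-11321396, 361)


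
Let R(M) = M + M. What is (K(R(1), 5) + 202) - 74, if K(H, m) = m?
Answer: 133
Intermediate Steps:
R(M) = 2*M
(K(R(1), 5) + 202) - 74 = (5 + 202) - 74 = 207 - 74 = 133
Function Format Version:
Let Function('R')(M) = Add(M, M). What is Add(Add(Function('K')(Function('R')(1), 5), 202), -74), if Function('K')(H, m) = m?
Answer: 133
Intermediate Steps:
Function('R')(M) = Mul(2, M)
Add(Add(Function('K')(Function('R')(1), 5), 202), -74) = Add(Add(5, 202), -74) = Add(207, -74) = 133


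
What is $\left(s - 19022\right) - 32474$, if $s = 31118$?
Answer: $-20378$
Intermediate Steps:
$\left(s - 19022\right) - 32474 = \left(31118 - 19022\right) - 32474 = 12096 - 32474 = -20378$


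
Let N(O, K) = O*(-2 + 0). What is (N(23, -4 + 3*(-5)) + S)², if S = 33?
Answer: 169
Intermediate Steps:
N(O, K) = -2*O (N(O, K) = O*(-2) = -2*O)
(N(23, -4 + 3*(-5)) + S)² = (-2*23 + 33)² = (-46 + 33)² = (-13)² = 169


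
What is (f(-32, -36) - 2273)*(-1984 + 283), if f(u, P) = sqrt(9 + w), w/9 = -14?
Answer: 3866373 - 5103*I*sqrt(13) ≈ 3.8664e+6 - 18399.0*I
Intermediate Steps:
w = -126 (w = 9*(-14) = -126)
f(u, P) = 3*I*sqrt(13) (f(u, P) = sqrt(9 - 126) = sqrt(-117) = 3*I*sqrt(13))
(f(-32, -36) - 2273)*(-1984 + 283) = (3*I*sqrt(13) - 2273)*(-1984 + 283) = (-2273 + 3*I*sqrt(13))*(-1701) = 3866373 - 5103*I*sqrt(13)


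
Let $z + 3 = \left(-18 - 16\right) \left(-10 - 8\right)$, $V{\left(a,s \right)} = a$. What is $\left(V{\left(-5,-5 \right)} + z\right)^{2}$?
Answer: $364816$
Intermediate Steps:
$z = 609$ ($z = -3 + \left(-18 - 16\right) \left(-10 - 8\right) = -3 - -612 = -3 + 612 = 609$)
$\left(V{\left(-5,-5 \right)} + z\right)^{2} = \left(-5 + 609\right)^{2} = 604^{2} = 364816$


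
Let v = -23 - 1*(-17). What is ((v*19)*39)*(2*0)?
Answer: 0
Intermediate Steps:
v = -6 (v = -23 + 17 = -6)
((v*19)*39)*(2*0) = (-6*19*39)*(2*0) = -114*39*0 = -4446*0 = 0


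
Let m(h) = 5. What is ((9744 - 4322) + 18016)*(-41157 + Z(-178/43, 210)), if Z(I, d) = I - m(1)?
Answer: -41488635072/43 ≈ -9.6485e+8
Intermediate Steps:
Z(I, d) = -5 + I (Z(I, d) = I - 1*5 = I - 5 = -5 + I)
((9744 - 4322) + 18016)*(-41157 + Z(-178/43, 210)) = ((9744 - 4322) + 18016)*(-41157 + (-5 - 178/43)) = (5422 + 18016)*(-41157 + (-5 - 178*1/43)) = 23438*(-41157 + (-5 - 178/43)) = 23438*(-41157 - 393/43) = 23438*(-1770144/43) = -41488635072/43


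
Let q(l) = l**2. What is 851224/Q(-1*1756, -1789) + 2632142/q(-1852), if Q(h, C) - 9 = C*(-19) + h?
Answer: 375560923643/13824228072 ≈ 27.167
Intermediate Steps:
Q(h, C) = 9 + h - 19*C (Q(h, C) = 9 + (C*(-19) + h) = 9 + (-19*C + h) = 9 + (h - 19*C) = 9 + h - 19*C)
851224/Q(-1*1756, -1789) + 2632142/q(-1852) = 851224/(9 - 1*1756 - 19*(-1789)) + 2632142/((-1852)**2) = 851224/(9 - 1756 + 33991) + 2632142/3429904 = 851224/32244 + 2632142*(1/3429904) = 851224*(1/32244) + 1316071/1714952 = 212806/8061 + 1316071/1714952 = 375560923643/13824228072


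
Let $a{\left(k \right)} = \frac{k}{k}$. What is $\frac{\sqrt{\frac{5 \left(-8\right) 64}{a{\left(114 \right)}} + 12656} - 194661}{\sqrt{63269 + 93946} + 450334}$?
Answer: $- \frac{87662466774}{202800554341} - \frac{4 \sqrt{99202665}}{202800554341} + \frac{194661 \sqrt{157215}}{202800554341} + \frac{1801336 \sqrt{631}}{202800554341} \approx -0.43166$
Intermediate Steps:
$a{\left(k \right)} = 1$
$\frac{\sqrt{\frac{5 \left(-8\right) 64}{a{\left(114 \right)}} + 12656} - 194661}{\sqrt{63269 + 93946} + 450334} = \frac{\sqrt{\frac{5 \left(-8\right) 64}{1} + 12656} - 194661}{\sqrt{63269 + 93946} + 450334} = \frac{\sqrt{\left(-40\right) 64 \cdot 1 + 12656} - 194661}{\sqrt{157215} + 450334} = \frac{\sqrt{\left(-2560\right) 1 + 12656} - 194661}{450334 + \sqrt{157215}} = \frac{\sqrt{-2560 + 12656} - 194661}{450334 + \sqrt{157215}} = \frac{\sqrt{10096} - 194661}{450334 + \sqrt{157215}} = \frac{4 \sqrt{631} - 194661}{450334 + \sqrt{157215}} = \frac{-194661 + 4 \sqrt{631}}{450334 + \sqrt{157215}}$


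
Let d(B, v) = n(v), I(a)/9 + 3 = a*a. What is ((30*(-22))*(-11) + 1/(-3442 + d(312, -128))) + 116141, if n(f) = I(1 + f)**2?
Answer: 2599303178902115/21063874514 ≈ 1.2340e+5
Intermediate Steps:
I(a) = -27 + 9*a**2 (I(a) = -27 + 9*(a*a) = -27 + 9*a**2)
n(f) = (-27 + 9*(1 + f)**2)**2
d(B, v) = 81*(-3 + (1 + v)**2)**2
((30*(-22))*(-11) + 1/(-3442 + d(312, -128))) + 116141 = ((30*(-22))*(-11) + 1/(-3442 + 81*(-3 + (1 - 128)**2)**2)) + 116141 = (-660*(-11) + 1/(-3442 + 81*(-3 + (-127)**2)**2)) + 116141 = (7260 + 1/(-3442 + 81*(-3 + 16129)**2)) + 116141 = (7260 + 1/(-3442 + 81*16126**2)) + 116141 = (7260 + 1/(-3442 + 81*260047876)) + 116141 = (7260 + 1/(-3442 + 21063877956)) + 116141 = (7260 + 1/21063874514) + 116141 = 152923728971641/21063874514 + 116141 = 2599303178902115/21063874514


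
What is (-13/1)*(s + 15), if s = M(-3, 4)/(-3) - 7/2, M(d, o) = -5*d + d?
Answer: -195/2 ≈ -97.500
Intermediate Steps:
M(d, o) = -4*d
s = -15/2 (s = -4*(-3)/(-3) - 7/2 = 12*(-⅓) - 7*½ = -4 - 7/2 = -15/2 ≈ -7.5000)
(-13/1)*(s + 15) = (-13/1)*(-15/2 + 15) = -13*1*(15/2) = -13*15/2 = -195/2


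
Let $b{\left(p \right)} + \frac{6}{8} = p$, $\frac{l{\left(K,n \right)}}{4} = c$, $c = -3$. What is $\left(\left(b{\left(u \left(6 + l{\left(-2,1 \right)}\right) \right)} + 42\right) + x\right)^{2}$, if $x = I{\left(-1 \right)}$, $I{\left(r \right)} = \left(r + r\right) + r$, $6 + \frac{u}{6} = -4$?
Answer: $\frac{2537649}{16} \approx 1.586 \cdot 10^{5}$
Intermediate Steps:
$l{\left(K,n \right)} = -12$ ($l{\left(K,n \right)} = 4 \left(-3\right) = -12$)
$u = -60$ ($u = -36 + 6 \left(-4\right) = -36 - 24 = -60$)
$I{\left(r \right)} = 3 r$ ($I{\left(r \right)} = 2 r + r = 3 r$)
$b{\left(p \right)} = - \frac{3}{4} + p$
$x = -3$ ($x = 3 \left(-1\right) = -3$)
$\left(\left(b{\left(u \left(6 + l{\left(-2,1 \right)}\right) \right)} + 42\right) + x\right)^{2} = \left(\left(\left(- \frac{3}{4} - 60 \left(6 - 12\right)\right) + 42\right) - 3\right)^{2} = \left(\left(\left(- \frac{3}{4} - -360\right) + 42\right) - 3\right)^{2} = \left(\left(\left(- \frac{3}{4} + 360\right) + 42\right) - 3\right)^{2} = \left(\left(\frac{1437}{4} + 42\right) - 3\right)^{2} = \left(\frac{1605}{4} - 3\right)^{2} = \left(\frac{1593}{4}\right)^{2} = \frac{2537649}{16}$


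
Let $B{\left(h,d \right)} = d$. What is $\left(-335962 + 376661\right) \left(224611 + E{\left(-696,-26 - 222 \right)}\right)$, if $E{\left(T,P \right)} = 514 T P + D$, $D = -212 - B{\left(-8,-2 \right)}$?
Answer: $3619969014187$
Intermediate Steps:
$D = -210$ ($D = -212 - -2 = -212 + 2 = -210$)
$E{\left(T,P \right)} = -210 + 514 P T$ ($E{\left(T,P \right)} = 514 T P - 210 = 514 P T - 210 = -210 + 514 P T$)
$\left(-335962 + 376661\right) \left(224611 + E{\left(-696,-26 - 222 \right)}\right) = \left(-335962 + 376661\right) \left(224611 - \left(210 - 514 \left(-26 - 222\right) \left(-696\right)\right)\right) = 40699 \left(224611 - \left(210 - 514 \left(-26 - 222\right) \left(-696\right)\right)\right) = 40699 \left(224611 - \left(210 + 127472 \left(-696\right)\right)\right) = 40699 \left(224611 + \left(-210 + 88720512\right)\right) = 40699 \left(224611 + 88720302\right) = 40699 \cdot 88944913 = 3619969014187$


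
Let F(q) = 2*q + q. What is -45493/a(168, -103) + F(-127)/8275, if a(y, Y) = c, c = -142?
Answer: 376400473/1175050 ≈ 320.33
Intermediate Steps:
a(y, Y) = -142
F(q) = 3*q
-45493/a(168, -103) + F(-127)/8275 = -45493/(-142) + (3*(-127))/8275 = -45493*(-1/142) - 381*1/8275 = 45493/142 - 381/8275 = 376400473/1175050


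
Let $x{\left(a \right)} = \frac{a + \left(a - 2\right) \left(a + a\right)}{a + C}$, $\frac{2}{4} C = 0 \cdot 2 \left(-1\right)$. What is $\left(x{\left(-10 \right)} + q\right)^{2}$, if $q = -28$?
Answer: $2601$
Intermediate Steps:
$C = 0$ ($C = 2 \cdot 0 \cdot 2 \left(-1\right) = 2 \cdot 0 \left(-1\right) = 2 \cdot 0 = 0$)
$x{\left(a \right)} = \frac{a + 2 a \left(-2 + a\right)}{a}$ ($x{\left(a \right)} = \frac{a + \left(a - 2\right) \left(a + a\right)}{a + 0} = \frac{a + \left(-2 + a\right) 2 a}{a} = \frac{a + 2 a \left(-2 + a\right)}{a}$)
$\left(x{\left(-10 \right)} + q\right)^{2} = \left(\left(-3 + 2 \left(-10\right)\right) - 28\right)^{2} = \left(\left(-3 - 20\right) - 28\right)^{2} = \left(-23 - 28\right)^{2} = \left(-51\right)^{2} = 2601$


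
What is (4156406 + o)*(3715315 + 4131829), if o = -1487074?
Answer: 20946632587808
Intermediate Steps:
(4156406 + o)*(3715315 + 4131829) = (4156406 - 1487074)*(3715315 + 4131829) = 2669332*7847144 = 20946632587808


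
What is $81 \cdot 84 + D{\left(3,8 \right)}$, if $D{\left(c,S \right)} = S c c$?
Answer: $6876$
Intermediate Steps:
$D{\left(c,S \right)} = S c^{2}$
$81 \cdot 84 + D{\left(3,8 \right)} = 81 \cdot 84 + 8 \cdot 3^{2} = 6804 + 8 \cdot 9 = 6804 + 72 = 6876$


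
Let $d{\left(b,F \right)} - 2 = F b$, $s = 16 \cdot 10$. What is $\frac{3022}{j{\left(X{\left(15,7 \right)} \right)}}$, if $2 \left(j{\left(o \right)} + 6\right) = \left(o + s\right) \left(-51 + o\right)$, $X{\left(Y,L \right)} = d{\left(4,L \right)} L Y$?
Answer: $\frac{3022}{5128839} \approx 0.00058922$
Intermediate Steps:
$s = 160$
$d{\left(b,F \right)} = 2 + F b$
$X{\left(Y,L \right)} = L Y \left(2 + 4 L\right)$ ($X{\left(Y,L \right)} = \left(2 + L 4\right) L Y = \left(2 + 4 L\right) L Y = L \left(2 + 4 L\right) Y = L Y \left(2 + 4 L\right)$)
$j{\left(o \right)} = -6 + \frac{\left(-51 + o\right) \left(160 + o\right)}{2}$ ($j{\left(o \right)} = -6 + \frac{\left(o + 160\right) \left(-51 + o\right)}{2} = -6 + \frac{\left(160 + o\right) \left(-51 + o\right)}{2} = -6 + \frac{\left(-51 + o\right) \left(160 + o\right)}{2}$)
$\frac{3022}{j{\left(X{\left(15,7 \right)} \right)}} = \frac{3022}{-4086 + \frac{\left(2 \cdot 7 \cdot 15 \left(1 + 2 \cdot 7\right)\right)^{2}}{2} + \frac{109 \cdot 2 \cdot 7 \cdot 15 \left(1 + 2 \cdot 7\right)}{2}} = \frac{3022}{-4086 + \frac{\left(2 \cdot 7 \cdot 15 \left(1 + 14\right)\right)^{2}}{2} + \frac{109 \cdot 2 \cdot 7 \cdot 15 \left(1 + 14\right)}{2}} = \frac{3022}{-4086 + \frac{\left(2 \cdot 7 \cdot 15 \cdot 15\right)^{2}}{2} + \frac{109 \cdot 2 \cdot 7 \cdot 15 \cdot 15}{2}} = \frac{3022}{-4086 + \frac{3150^{2}}{2} + \frac{109}{2} \cdot 3150} = \frac{3022}{-4086 + \frac{1}{2} \cdot 9922500 + 171675} = \frac{3022}{-4086 + 4961250 + 171675} = \frac{3022}{5128839}$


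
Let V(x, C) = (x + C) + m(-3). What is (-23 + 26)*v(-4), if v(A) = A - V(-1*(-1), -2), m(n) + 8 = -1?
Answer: 18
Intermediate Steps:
m(n) = -9 (m(n) = -8 - 1 = -9)
V(x, C) = -9 + C + x (V(x, C) = (x + C) - 9 = (C + x) - 9 = -9 + C + x)
v(A) = 10 + A (v(A) = A - (-9 - 2 - 1*(-1)) = A - (-9 - 2 + 1) = A - 1*(-10) = A + 10 = 10 + A)
(-23 + 26)*v(-4) = (-23 + 26)*(10 - 4) = 3*6 = 18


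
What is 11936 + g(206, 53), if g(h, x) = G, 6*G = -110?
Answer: 35753/3 ≈ 11918.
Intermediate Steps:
G = -55/3 (G = (1/6)*(-110) = -55/3 ≈ -18.333)
g(h, x) = -55/3
11936 + g(206, 53) = 11936 - 55/3 = 35753/3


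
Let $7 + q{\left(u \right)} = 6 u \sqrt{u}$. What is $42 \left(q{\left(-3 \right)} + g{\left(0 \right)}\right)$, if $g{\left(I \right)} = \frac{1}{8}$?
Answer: $- \frac{1155}{4} - 756 i \sqrt{3} \approx -288.75 - 1309.4 i$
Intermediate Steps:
$g{\left(I \right)} = \frac{1}{8}$
$q{\left(u \right)} = -7 + 6 u^{\frac{3}{2}}$ ($q{\left(u \right)} = -7 + 6 u \sqrt{u} = -7 + 6 u^{\frac{3}{2}}$)
$42 \left(q{\left(-3 \right)} + g{\left(0 \right)}\right) = 42 \left(\left(-7 + 6 \left(-3\right)^{\frac{3}{2}}\right) + \frac{1}{8}\right) = 42 \left(\left(-7 + 6 \left(- 3 i \sqrt{3}\right)\right) + \frac{1}{8}\right) = 42 \left(\left(-7 - 18 i \sqrt{3}\right) + \frac{1}{8}\right) = 42 \left(- \frac{55}{8} - 18 i \sqrt{3}\right) = - \frac{1155}{4} - 756 i \sqrt{3}$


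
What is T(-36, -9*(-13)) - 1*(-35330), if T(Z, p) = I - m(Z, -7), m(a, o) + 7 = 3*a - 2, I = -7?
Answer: 35440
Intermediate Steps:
m(a, o) = -9 + 3*a (m(a, o) = -7 + (3*a - 2) = -7 + (-2 + 3*a) = -9 + 3*a)
T(Z, p) = 2 - 3*Z (T(Z, p) = -7 - (-9 + 3*Z) = -7 + (9 - 3*Z) = 2 - 3*Z)
T(-36, -9*(-13)) - 1*(-35330) = (2 - 3*(-36)) - 1*(-35330) = (2 + 108) + 35330 = 110 + 35330 = 35440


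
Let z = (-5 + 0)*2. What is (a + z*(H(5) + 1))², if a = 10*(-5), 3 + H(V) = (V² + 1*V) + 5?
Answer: 144400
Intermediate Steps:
z = -10 (z = -5*2 = -10)
H(V) = 2 + V + V² (H(V) = -3 + ((V² + 1*V) + 5) = -3 + ((V² + V) + 5) = -3 + ((V + V²) + 5) = -3 + (5 + V + V²) = 2 + V + V²)
a = -50
(a + z*(H(5) + 1))² = (-50 - 10*((2 + 5 + 5²) + 1))² = (-50 - 10*((2 + 5 + 25) + 1))² = (-50 - 10*(32 + 1))² = (-50 - 10*33)² = (-50 - 330)² = (-380)² = 144400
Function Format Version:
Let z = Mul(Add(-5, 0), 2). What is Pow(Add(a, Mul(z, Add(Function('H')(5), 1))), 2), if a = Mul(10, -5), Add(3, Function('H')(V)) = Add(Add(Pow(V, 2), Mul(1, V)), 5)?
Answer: 144400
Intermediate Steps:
z = -10 (z = Mul(-5, 2) = -10)
Function('H')(V) = Add(2, V, Pow(V, 2)) (Function('H')(V) = Add(-3, Add(Add(Pow(V, 2), Mul(1, V)), 5)) = Add(-3, Add(Add(Pow(V, 2), V), 5)) = Add(-3, Add(Add(V, Pow(V, 2)), 5)) = Add(-3, Add(5, V, Pow(V, 2))) = Add(2, V, Pow(V, 2)))
a = -50
Pow(Add(a, Mul(z, Add(Function('H')(5), 1))), 2) = Pow(Add(-50, Mul(-10, Add(Add(2, 5, Pow(5, 2)), 1))), 2) = Pow(Add(-50, Mul(-10, Add(Add(2, 5, 25), 1))), 2) = Pow(Add(-50, Mul(-10, Add(32, 1))), 2) = Pow(Add(-50, Mul(-10, 33)), 2) = Pow(Add(-50, -330), 2) = Pow(-380, 2) = 144400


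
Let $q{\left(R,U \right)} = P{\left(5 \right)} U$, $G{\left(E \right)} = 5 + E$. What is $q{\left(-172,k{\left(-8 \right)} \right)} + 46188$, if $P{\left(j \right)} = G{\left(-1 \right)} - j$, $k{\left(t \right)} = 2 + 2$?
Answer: $46184$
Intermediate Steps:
$k{\left(t \right)} = 4$
$P{\left(j \right)} = 4 - j$ ($P{\left(j \right)} = \left(5 - 1\right) - j = 4 - j$)
$q{\left(R,U \right)} = - U$ ($q{\left(R,U \right)} = \left(4 - 5\right) U = - U$)
$q{\left(-172,k{\left(-8 \right)} \right)} + 46188 = \left(-1\right) 4 + 46188 = -4 + 46188 = 46184$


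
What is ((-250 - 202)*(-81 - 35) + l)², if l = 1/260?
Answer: 185840175847041/67600 ≈ 2.7491e+9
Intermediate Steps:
l = 1/260 ≈ 0.0038462
((-250 - 202)*(-81 - 35) + l)² = ((-250 - 202)*(-81 - 35) + 1/260)² = (-452*(-116) + 1/260)² = (52432 + 1/260)² = (13632321/260)² = 185840175847041/67600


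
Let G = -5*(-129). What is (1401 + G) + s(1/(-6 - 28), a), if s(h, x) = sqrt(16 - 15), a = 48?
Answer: 2047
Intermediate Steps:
G = 645
s(h, x) = 1 (s(h, x) = sqrt(1) = 1)
(1401 + G) + s(1/(-6 - 28), a) = (1401 + 645) + 1 = 2046 + 1 = 2047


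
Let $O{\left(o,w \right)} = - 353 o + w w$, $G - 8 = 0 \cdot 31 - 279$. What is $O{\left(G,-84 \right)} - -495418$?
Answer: $598137$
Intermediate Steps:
$G = -271$ ($G = 8 + \left(0 \cdot 31 - 279\right) = 8 + \left(0 - 279\right) = 8 - 279 = -271$)
$O{\left(o,w \right)} = w^{2} - 353 o$ ($O{\left(o,w \right)} = - 353 o + w^{2} = w^{2} - 353 o$)
$O{\left(G,-84 \right)} - -495418 = \left(\left(-84\right)^{2} - -95663\right) - -495418 = \left(7056 + 95663\right) + 495418 = 102719 + 495418 = 598137$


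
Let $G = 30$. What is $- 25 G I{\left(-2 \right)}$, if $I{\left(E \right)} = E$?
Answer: $1500$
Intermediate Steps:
$- 25 G I{\left(-2 \right)} = \left(-25\right) 30 \left(-2\right) = \left(-750\right) \left(-2\right) = 1500$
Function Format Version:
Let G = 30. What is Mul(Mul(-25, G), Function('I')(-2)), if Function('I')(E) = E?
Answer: 1500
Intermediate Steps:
Mul(Mul(-25, G), Function('I')(-2)) = Mul(Mul(-25, 30), -2) = Mul(-750, -2) = 1500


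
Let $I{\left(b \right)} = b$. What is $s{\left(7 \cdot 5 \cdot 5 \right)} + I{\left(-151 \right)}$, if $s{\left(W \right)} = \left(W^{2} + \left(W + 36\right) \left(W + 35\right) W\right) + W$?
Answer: $7784899$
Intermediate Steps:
$s{\left(W \right)} = W + W^{2} + W \left(35 + W\right) \left(36 + W\right)$ ($s{\left(W \right)} = \left(W^{2} + \left(36 + W\right) \left(35 + W\right) W\right) + W = \left(W^{2} + \left(35 + W\right) \left(36 + W\right) W\right) + W = \left(W^{2} + W \left(35 + W\right) \left(36 + W\right)\right) + W = W + W^{2} + W \left(35 + W\right) \left(36 + W\right)$)
$s{\left(7 \cdot 5 \cdot 5 \right)} + I{\left(-151 \right)} = 7 \cdot 5 \cdot 5 \left(1261 + \left(7 \cdot 5 \cdot 5\right)^{2} + 72 \cdot 7 \cdot 5 \cdot 5\right) - 151 = 35 \cdot 5 \left(1261 + \left(35 \cdot 5\right)^{2} + 72 \cdot 35 \cdot 5\right) - 151 = 175 \left(1261 + 175^{2} + 72 \cdot 175\right) - 151 = 175 \left(1261 + 30625 + 12600\right) - 151 = 175 \cdot 44486 - 151 = 7785050 - 151 = 7784899$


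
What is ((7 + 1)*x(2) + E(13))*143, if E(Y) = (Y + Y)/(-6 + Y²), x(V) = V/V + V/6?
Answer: 757042/489 ≈ 1548.1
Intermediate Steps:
x(V) = 1 + V/6 (x(V) = 1 + V*(⅙) = 1 + V/6)
E(Y) = 2*Y/(-6 + Y²) (E(Y) = (2*Y)/(-6 + Y²) = 2*Y/(-6 + Y²))
((7 + 1)*x(2) + E(13))*143 = ((7 + 1)*(1 + (⅙)*2) + 2*13/(-6 + 13²))*143 = (8*(1 + ⅓) + 2*13/(-6 + 169))*143 = (8*(4/3) + 2*13/163)*143 = (32/3 + 2*13*(1/163))*143 = (32/3 + 26/163)*143 = (5294/489)*143 = 757042/489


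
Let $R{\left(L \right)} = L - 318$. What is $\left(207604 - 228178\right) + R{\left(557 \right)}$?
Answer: $-20335$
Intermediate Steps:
$R{\left(L \right)} = -318 + L$ ($R{\left(L \right)} = L - 318 = -318 + L$)
$\left(207604 - 228178\right) + R{\left(557 \right)} = \left(207604 - 228178\right) + \left(-318 + 557\right) = -20574 + 239 = -20335$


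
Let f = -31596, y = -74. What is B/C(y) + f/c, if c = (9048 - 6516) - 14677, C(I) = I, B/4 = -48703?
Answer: 1184164922/449365 ≈ 2635.2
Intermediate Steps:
B = -194812 (B = 4*(-48703) = -194812)
c = -12145 (c = 2532 - 14677 = -12145)
B/C(y) + f/c = -194812/(-74) - 31596/(-12145) = -194812*(-1/74) - 31596*(-1/12145) = 97406/37 + 31596/12145 = 1184164922/449365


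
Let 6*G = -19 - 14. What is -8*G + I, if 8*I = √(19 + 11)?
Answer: 44 + √30/8 ≈ 44.685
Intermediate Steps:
G = -11/2 (G = (-19 - 14)/6 = (⅙)*(-33) = -11/2 ≈ -5.5000)
I = √30/8 (I = √(19 + 11)/8 = √30/8 ≈ 0.68465)
-8*G + I = -8*(-11/2) + √30/8 = 44 + √30/8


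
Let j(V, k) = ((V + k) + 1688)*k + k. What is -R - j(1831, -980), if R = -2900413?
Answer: 5389613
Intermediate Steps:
j(V, k) = k + k*(1688 + V + k) (j(V, k) = (1688 + V + k)*k + k = k*(1688 + V + k) + k = k + k*(1688 + V + k))
-R - j(1831, -980) = -1*(-2900413) - (-980)*(1689 + 1831 - 980) = 2900413 - (-980)*2540 = 2900413 - 1*(-2489200) = 2900413 + 2489200 = 5389613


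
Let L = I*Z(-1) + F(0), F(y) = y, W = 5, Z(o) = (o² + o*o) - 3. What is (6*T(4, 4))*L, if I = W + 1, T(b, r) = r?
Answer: -144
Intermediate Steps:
Z(o) = -3 + 2*o² (Z(o) = (o² + o²) - 3 = 2*o² - 3 = -3 + 2*o²)
I = 6 (I = 5 + 1 = 6)
L = -6 (L = 6*(-3 + 2*(-1)²) + 0 = 6*(-3 + 2*1) + 0 = 6*(-3 + 2) + 0 = 6*(-1) + 0 = -6 + 0 = -6)
(6*T(4, 4))*L = (6*4)*(-6) = 24*(-6) = -144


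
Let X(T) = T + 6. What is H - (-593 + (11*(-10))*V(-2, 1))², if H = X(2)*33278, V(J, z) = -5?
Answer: 264375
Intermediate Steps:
X(T) = 6 + T
H = 266224 (H = (6 + 2)*33278 = 8*33278 = 266224)
H - (-593 + (11*(-10))*V(-2, 1))² = 266224 - (-593 + (11*(-10))*(-5))² = 266224 - (-593 - 110*(-5))² = 266224 - (-593 + 550)² = 266224 - 1*(-43)² = 266224 - 1*1849 = 266224 - 1849 = 264375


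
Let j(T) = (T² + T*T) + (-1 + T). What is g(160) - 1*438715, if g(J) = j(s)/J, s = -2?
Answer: -14038879/32 ≈ -4.3872e+5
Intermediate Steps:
j(T) = -1 + T + 2*T² (j(T) = (T² + T²) + (-1 + T) = 2*T² + (-1 + T) = -1 + T + 2*T²)
g(J) = 5/J (g(J) = (-1 - 2 + 2*(-2)²)/J = (-1 - 2 + 2*4)/J = (-1 - 2 + 8)/J = 5/J)
g(160) - 1*438715 = 5/160 - 1*438715 = 5*(1/160) - 438715 = 1/32 - 438715 = -14038879/32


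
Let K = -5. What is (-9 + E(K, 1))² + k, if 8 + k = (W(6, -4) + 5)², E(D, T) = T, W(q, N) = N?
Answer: 57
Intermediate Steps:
k = -7 (k = -8 + (-4 + 5)² = -8 + 1² = -8 + 1 = -7)
(-9 + E(K, 1))² + k = (-9 + 1)² - 7 = (-8)² - 7 = 64 - 7 = 57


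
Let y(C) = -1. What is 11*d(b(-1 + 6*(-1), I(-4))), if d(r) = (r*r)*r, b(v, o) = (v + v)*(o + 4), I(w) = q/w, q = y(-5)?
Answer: -18536749/8 ≈ -2.3171e+6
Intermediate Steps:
q = -1
I(w) = -1/w
b(v, o) = 2*v*(4 + o) (b(v, o) = (2*v)*(4 + o) = 2*v*(4 + o))
d(r) = r³ (d(r) = r²*r = r³)
11*d(b(-1 + 6*(-1), I(-4))) = 11*(2*(-1 + 6*(-1))*(4 - 1/(-4)))³ = 11*(2*(-1 - 6)*(4 - 1*(-¼)))³ = 11*(2*(-7)*(4 + ¼))³ = 11*(2*(-7)*(17/4))³ = 11*(-119/2)³ = 11*(-1685159/8) = -18536749/8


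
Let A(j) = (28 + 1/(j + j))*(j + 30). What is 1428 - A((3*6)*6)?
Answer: -87719/36 ≈ -2436.6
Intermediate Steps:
A(j) = (28 + 1/(2*j))*(30 + j)
1428 - A((3*6)*6) = 1428 - (1681/2 + 15/(((3*6)*6)) + 28*((3*6)*6)) = 1428 - (1681/2 + 15/((18*6)) + 28*(18*6)) = 1428 - (1681/2 + 15/108 + 28*108) = 1428 - (1681/2 + 15*(1/108) + 3024) = 1428 - (1681/2 + 5/36 + 3024) = 1428 - 1*139127/36 = 1428 - 139127/36 = -87719/36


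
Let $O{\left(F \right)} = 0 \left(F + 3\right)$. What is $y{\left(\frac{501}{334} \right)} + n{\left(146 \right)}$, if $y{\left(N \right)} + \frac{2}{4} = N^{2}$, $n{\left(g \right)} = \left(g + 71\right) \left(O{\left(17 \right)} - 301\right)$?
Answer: $- \frac{261261}{4} \approx -65315.0$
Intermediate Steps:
$O{\left(F \right)} = 0$ ($O{\left(F \right)} = 0 \left(3 + F\right) = 0$)
$n{\left(g \right)} = -21371 - 301 g$ ($n{\left(g \right)} = \left(g + 71\right) \left(0 - 301\right) = \left(71 + g\right) \left(-301\right) = -21371 - 301 g$)
$y{\left(N \right)} = - \frac{1}{2} + N^{2}$
$y{\left(\frac{501}{334} \right)} + n{\left(146 \right)} = \left(- \frac{1}{2} + \left(\frac{501}{334}\right)^{2}\right) - 65317 = \left(- \frac{1}{2} + \left(501 \cdot \frac{1}{334}\right)^{2}\right) - 65317 = \left(- \frac{1}{2} + \left(\frac{3}{2}\right)^{2}\right) - 65317 = \left(- \frac{1}{2} + \frac{9}{4}\right) - 65317 = \frac{7}{4} - 65317 = - \frac{261261}{4}$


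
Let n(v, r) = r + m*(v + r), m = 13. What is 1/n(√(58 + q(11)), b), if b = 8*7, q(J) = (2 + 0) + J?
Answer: 784/602657 - 13*√71/602657 ≈ 0.0011191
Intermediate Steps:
q(J) = 2 + J
b = 56
n(v, r) = 13*v + 14*r (n(v, r) = r + 13*(v + r) = r + 13*(r + v) = r + (13*r + 13*v) = 13*v + 14*r)
1/n(√(58 + q(11)), b) = 1/(13*√(58 + (2 + 11)) + 14*56) = 1/(13*√(58 + 13) + 784) = 1/(13*√71 + 784) = 1/(784 + 13*√71)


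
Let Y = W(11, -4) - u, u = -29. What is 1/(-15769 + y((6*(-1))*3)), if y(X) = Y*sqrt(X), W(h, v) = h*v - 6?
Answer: I/(-15769*I + 63*sqrt(2)) ≈ -6.3414e-5 + 3.5829e-7*I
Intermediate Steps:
W(h, v) = -6 + h*v
Y = -21 (Y = (-6 + 11*(-4)) - 1*(-29) = (-6 - 44) + 29 = -50 + 29 = -21)
y(X) = -21*sqrt(X)
1/(-15769 + y((6*(-1))*3)) = 1/(-15769 - 21*sqrt(3)*(I*sqrt(6))) = 1/(-15769 - 21*3*I*sqrt(2)) = 1/(-15769 - 63*I*sqrt(2))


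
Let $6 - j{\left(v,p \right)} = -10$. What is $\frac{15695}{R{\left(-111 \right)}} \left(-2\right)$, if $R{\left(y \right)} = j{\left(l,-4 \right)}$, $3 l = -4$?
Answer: $- \frac{15695}{8} \approx -1961.9$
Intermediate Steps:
$l = - \frac{4}{3}$ ($l = \frac{1}{3} \left(-4\right) = - \frac{4}{3} \approx -1.3333$)
$j{\left(v,p \right)} = 16$ ($j{\left(v,p \right)} = 6 - -10 = 6 + 10 = 16$)
$R{\left(y \right)} = 16$
$\frac{15695}{R{\left(-111 \right)}} \left(-2\right) = \frac{15695}{16} \left(-2\right) = - \frac{15695}{8}$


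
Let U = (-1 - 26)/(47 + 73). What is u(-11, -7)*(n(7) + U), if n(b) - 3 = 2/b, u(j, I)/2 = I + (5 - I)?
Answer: 857/28 ≈ 30.607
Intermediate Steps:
u(j, I) = 10 (u(j, I) = 2*(I + (5 - I)) = 2*5 = 10)
n(b) = 3 + 2/b
U = -9/40 (U = -27/120 = -27*1/120 = -9/40 ≈ -0.22500)
u(-11, -7)*(n(7) + U) = 10*((3 + 2/7) - 9/40) = 10*(23/7 - 9/40) = 10*(857/280) = 857/28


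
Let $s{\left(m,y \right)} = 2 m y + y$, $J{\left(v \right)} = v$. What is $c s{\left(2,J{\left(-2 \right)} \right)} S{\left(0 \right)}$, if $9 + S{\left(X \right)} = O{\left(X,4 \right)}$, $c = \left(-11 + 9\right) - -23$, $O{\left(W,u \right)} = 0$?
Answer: $1890$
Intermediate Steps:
$c = 21$ ($c = -2 + 23 = 21$)
$S{\left(X \right)} = -9$ ($S{\left(X \right)} = -9 + 0 = -9$)
$s{\left(m,y \right)} = y + 2 m y$ ($s{\left(m,y \right)} = 2 m y + y = y + 2 m y$)
$c s{\left(2,J{\left(-2 \right)} \right)} S{\left(0 \right)} = 21 \left(- 2 \left(1 + 2 \cdot 2\right)\right) \left(-9\right) = 21 \left(- 2 \left(1 + 4\right)\right) \left(-9\right) = 21 \left(\left(-2\right) 5\right) \left(-9\right) = 21 \left(-10\right) \left(-9\right) = \left(-210\right) \left(-9\right) = 1890$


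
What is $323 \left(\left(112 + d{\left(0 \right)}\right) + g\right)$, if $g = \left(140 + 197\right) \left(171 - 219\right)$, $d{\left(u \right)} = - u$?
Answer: $-5188672$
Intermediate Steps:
$g = -16176$ ($g = 337 \left(-48\right) = -16176$)
$323 \left(\left(112 + d{\left(0 \right)}\right) + g\right) = 323 \left(\left(112 - 0\right) - 16176\right) = 323 \left(\left(112 + 0\right) - 16176\right) = 323 \left(112 - 16176\right) = 323 \left(-16064\right) = -5188672$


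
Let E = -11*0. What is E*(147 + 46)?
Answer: 0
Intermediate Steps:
E = 0
E*(147 + 46) = 0*(147 + 46) = 0*193 = 0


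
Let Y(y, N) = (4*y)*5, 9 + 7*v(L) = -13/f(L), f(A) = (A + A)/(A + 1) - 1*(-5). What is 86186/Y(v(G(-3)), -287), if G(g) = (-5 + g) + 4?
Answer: -6937973/2460 ≈ -2820.3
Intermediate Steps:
G(g) = -1 + g
f(A) = 5 + 2*A/(1 + A) (f(A) = (2*A)/(1 + A) + 5 = 2*A/(1 + A) + 5 = 5 + 2*A/(1 + A))
v(L) = -9/7 - 13*(1 + L)/(7*(5 + 7*L)) (v(L) = -9/7 + (-13*(1 + L)/(5 + 7*L))/7 = -9/7 - 13*(1 + L)/(7*(5 + 7*L)))
Y(y, N) = 20*y
86186/Y(v(G(-3)), -287) = 86186/((20*(2*(-29 - 38*(-1 - 3))/(7*(5 + 7*(-1 - 3)))))) = 86186/((20*(2*(-29 - 38*(-4))/(7*(5 + 7*(-4)))))) = 86186/((20*(2*(-29 + 152)/(7*(5 - 28))))) = 86186/((20*((2/7)*123/(-23)))) = 86186/((20*((2/7)*(-1/23)*123))) = 86186/((20*(-246/161))) = 86186/(-4920/161) = 86186*(-161/4920) = -6937973/2460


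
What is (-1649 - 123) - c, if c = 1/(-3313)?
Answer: -5870635/3313 ≈ -1772.0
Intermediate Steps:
c = -1/3313 ≈ -0.00030184
(-1649 - 123) - c = (-1649 - 123) - 1*(-1/3313) = -1772 + 1/3313 = -5870635/3313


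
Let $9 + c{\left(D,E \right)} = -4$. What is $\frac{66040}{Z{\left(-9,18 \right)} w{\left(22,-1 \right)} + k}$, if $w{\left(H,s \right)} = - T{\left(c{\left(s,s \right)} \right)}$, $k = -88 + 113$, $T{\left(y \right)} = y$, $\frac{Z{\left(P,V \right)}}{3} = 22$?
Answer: $\frac{66040}{883} \approx 74.791$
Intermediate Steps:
$c{\left(D,E \right)} = -13$ ($c{\left(D,E \right)} = -9 - 4 = -13$)
$Z{\left(P,V \right)} = 66$ ($Z{\left(P,V \right)} = 3 \cdot 22 = 66$)
$k = 25$
$w{\left(H,s \right)} = 13$ ($w{\left(H,s \right)} = \left(-1\right) \left(-13\right) = 13$)
$\frac{66040}{Z{\left(-9,18 \right)} w{\left(22,-1 \right)} + k} = \frac{66040}{66 \cdot 13 + 25} = \frac{66040}{858 + 25} = \frac{66040}{883}$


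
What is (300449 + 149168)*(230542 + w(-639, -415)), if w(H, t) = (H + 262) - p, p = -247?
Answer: 103597152204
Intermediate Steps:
w(H, t) = 509 + H (w(H, t) = (H + 262) - 1*(-247) = (262 + H) + 247 = 509 + H)
(300449 + 149168)*(230542 + w(-639, -415)) = (300449 + 149168)*(230542 + (509 - 639)) = 449617*(230542 - 130) = 449617*230412 = 103597152204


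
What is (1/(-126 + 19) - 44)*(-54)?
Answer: 254286/107 ≈ 2376.5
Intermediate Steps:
(1/(-126 + 19) - 44)*(-54) = (1/(-107) - 44)*(-54) = (-1/107 - 44)*(-54) = -4709/107*(-54) = 254286/107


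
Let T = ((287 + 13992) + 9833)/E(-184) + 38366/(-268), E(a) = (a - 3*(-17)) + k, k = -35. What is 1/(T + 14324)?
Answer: 2814/39501017 ≈ 7.1239e-5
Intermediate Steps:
E(a) = 16 + a (E(a) = (a - 3*(-17)) - 35 = (a + 51) - 35 = (51 + a) - 35 = 16 + a)
T = -806719/2814 (T = ((287 + 13992) + 9833)/(16 - 184) + 38366/(-268) = (14279 + 9833)/(-168) + 38366*(-1/268) = 24112*(-1/168) - 19183/134 = -3014/21 - 19183/134 = -806719/2814 ≈ -286.68)
1/(T + 14324) = 1/(-806719/2814 + 14324) = 1/(39501017/2814) = 2814/39501017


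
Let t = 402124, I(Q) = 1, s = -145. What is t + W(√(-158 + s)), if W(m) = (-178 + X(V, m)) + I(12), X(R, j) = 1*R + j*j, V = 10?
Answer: 401654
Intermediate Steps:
X(R, j) = R + j²
W(m) = -167 + m² (W(m) = (-178 + (10 + m²)) + 1 = (-168 + m²) + 1 = -167 + m²)
t + W(√(-158 + s)) = 402124 + (-167 + (√(-158 - 145))²) = 402124 + (-167 + (√(-303))²) = 402124 + (-167 + (I*√303)²) = 402124 + (-167 - 303) = 402124 - 470 = 401654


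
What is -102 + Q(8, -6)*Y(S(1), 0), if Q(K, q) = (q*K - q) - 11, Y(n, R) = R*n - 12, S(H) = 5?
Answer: 534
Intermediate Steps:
Y(n, R) = -12 + R*n
Q(K, q) = -11 - q + K*q (Q(K, q) = (K*q - q) - 11 = (-q + K*q) - 11 = -11 - q + K*q)
-102 + Q(8, -6)*Y(S(1), 0) = -102 + (-11 - 1*(-6) + 8*(-6))*(-12 + 0*5) = -102 + (-11 + 6 - 48)*(-12 + 0) = -102 - 53*(-12) = -102 + 636 = 534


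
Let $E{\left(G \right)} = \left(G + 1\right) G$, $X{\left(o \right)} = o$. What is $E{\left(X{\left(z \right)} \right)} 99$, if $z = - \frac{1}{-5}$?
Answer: $\frac{594}{25} \approx 23.76$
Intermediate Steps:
$z = \frac{1}{5}$ ($z = \left(-1\right) \left(- \frac{1}{5}\right) = \frac{1}{5} \approx 0.2$)
$E{\left(G \right)} = G \left(1 + G\right)$ ($E{\left(G \right)} = \left(1 + G\right) G = G \left(1 + G\right)$)
$E{\left(X{\left(z \right)} \right)} 99 = \frac{1 + \frac{1}{5}}{5} \cdot 99 = \frac{1}{5} \cdot \frac{6}{5} \cdot 99 = \frac{6}{25} \cdot 99 = \frac{594}{25}$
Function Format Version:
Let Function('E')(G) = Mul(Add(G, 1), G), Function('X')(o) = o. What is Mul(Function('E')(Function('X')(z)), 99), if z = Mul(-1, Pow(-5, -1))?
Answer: Rational(594, 25) ≈ 23.760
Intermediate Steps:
z = Rational(1, 5) (z = Mul(-1, Rational(-1, 5)) = Rational(1, 5) ≈ 0.20000)
Function('E')(G) = Mul(G, Add(1, G)) (Function('E')(G) = Mul(Add(1, G), G) = Mul(G, Add(1, G)))
Mul(Function('E')(Function('X')(z)), 99) = Mul(Mul(Rational(1, 5), Add(1, Rational(1, 5))), 99) = Mul(Mul(Rational(1, 5), Rational(6, 5)), 99) = Mul(Rational(6, 25), 99) = Rational(594, 25)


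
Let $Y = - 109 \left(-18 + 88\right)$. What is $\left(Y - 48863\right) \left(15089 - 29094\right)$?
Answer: $791184465$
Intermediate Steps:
$Y = -7630$ ($Y = \left(-109\right) 70 = -7630$)
$\left(Y - 48863\right) \left(15089 - 29094\right) = \left(-7630 - 48863\right) \left(15089 - 29094\right) = \left(-56493\right) \left(-14005\right) = 791184465$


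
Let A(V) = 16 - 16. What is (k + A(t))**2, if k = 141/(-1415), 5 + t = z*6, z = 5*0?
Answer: 19881/2002225 ≈ 0.0099294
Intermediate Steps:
z = 0
t = -5 (t = -5 + 0*6 = -5 + 0 = -5)
A(V) = 0
k = -141/1415 (k = 141*(-1/1415) = -141/1415 ≈ -0.099647)
(k + A(t))**2 = (-141/1415 + 0)**2 = (-141/1415)**2 = 19881/2002225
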